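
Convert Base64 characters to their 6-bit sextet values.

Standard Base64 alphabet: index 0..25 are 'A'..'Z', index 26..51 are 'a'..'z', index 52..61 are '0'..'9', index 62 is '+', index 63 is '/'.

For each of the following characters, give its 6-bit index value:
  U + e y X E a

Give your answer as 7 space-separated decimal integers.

Answer: 20 62 30 50 23 4 26

Derivation:
'U': A..Z range, ord('U') − ord('A') = 20
'+': index 62
'e': a..z range, 26 + ord('e') − ord('a') = 30
'y': a..z range, 26 + ord('y') − ord('a') = 50
'X': A..Z range, ord('X') − ord('A') = 23
'E': A..Z range, ord('E') − ord('A') = 4
'a': a..z range, 26 + ord('a') − ord('a') = 26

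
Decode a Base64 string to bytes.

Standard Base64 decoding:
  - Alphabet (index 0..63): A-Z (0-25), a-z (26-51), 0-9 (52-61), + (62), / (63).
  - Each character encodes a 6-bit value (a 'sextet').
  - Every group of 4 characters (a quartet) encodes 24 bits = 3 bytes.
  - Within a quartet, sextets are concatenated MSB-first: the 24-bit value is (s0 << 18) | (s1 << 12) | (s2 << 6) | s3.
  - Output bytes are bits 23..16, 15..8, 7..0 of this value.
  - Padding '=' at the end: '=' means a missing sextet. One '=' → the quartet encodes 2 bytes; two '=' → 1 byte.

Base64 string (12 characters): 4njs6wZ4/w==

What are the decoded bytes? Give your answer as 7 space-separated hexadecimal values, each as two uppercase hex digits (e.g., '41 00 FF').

After char 0 ('4'=56): chars_in_quartet=1 acc=0x38 bytes_emitted=0
After char 1 ('n'=39): chars_in_quartet=2 acc=0xE27 bytes_emitted=0
After char 2 ('j'=35): chars_in_quartet=3 acc=0x389E3 bytes_emitted=0
After char 3 ('s'=44): chars_in_quartet=4 acc=0xE278EC -> emit E2 78 EC, reset; bytes_emitted=3
After char 4 ('6'=58): chars_in_quartet=1 acc=0x3A bytes_emitted=3
After char 5 ('w'=48): chars_in_quartet=2 acc=0xEB0 bytes_emitted=3
After char 6 ('Z'=25): chars_in_quartet=3 acc=0x3AC19 bytes_emitted=3
After char 7 ('4'=56): chars_in_quartet=4 acc=0xEB0678 -> emit EB 06 78, reset; bytes_emitted=6
After char 8 ('/'=63): chars_in_quartet=1 acc=0x3F bytes_emitted=6
After char 9 ('w'=48): chars_in_quartet=2 acc=0xFF0 bytes_emitted=6
Padding '==': partial quartet acc=0xFF0 -> emit FF; bytes_emitted=7

Answer: E2 78 EC EB 06 78 FF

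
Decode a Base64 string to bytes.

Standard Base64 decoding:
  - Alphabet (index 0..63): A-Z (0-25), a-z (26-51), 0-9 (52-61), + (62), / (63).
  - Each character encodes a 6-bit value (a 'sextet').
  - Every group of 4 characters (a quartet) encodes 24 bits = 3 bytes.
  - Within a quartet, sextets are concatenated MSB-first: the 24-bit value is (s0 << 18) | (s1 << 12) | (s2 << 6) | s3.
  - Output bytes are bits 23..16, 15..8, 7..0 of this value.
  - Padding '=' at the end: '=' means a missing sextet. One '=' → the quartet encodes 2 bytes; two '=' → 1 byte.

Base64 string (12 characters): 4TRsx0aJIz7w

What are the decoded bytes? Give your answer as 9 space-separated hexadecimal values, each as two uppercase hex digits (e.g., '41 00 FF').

After char 0 ('4'=56): chars_in_quartet=1 acc=0x38 bytes_emitted=0
After char 1 ('T'=19): chars_in_quartet=2 acc=0xE13 bytes_emitted=0
After char 2 ('R'=17): chars_in_quartet=3 acc=0x384D1 bytes_emitted=0
After char 3 ('s'=44): chars_in_quartet=4 acc=0xE1346C -> emit E1 34 6C, reset; bytes_emitted=3
After char 4 ('x'=49): chars_in_quartet=1 acc=0x31 bytes_emitted=3
After char 5 ('0'=52): chars_in_quartet=2 acc=0xC74 bytes_emitted=3
After char 6 ('a'=26): chars_in_quartet=3 acc=0x31D1A bytes_emitted=3
After char 7 ('J'=9): chars_in_quartet=4 acc=0xC74689 -> emit C7 46 89, reset; bytes_emitted=6
After char 8 ('I'=8): chars_in_quartet=1 acc=0x8 bytes_emitted=6
After char 9 ('z'=51): chars_in_quartet=2 acc=0x233 bytes_emitted=6
After char 10 ('7'=59): chars_in_quartet=3 acc=0x8CFB bytes_emitted=6
After char 11 ('w'=48): chars_in_quartet=4 acc=0x233EF0 -> emit 23 3E F0, reset; bytes_emitted=9

Answer: E1 34 6C C7 46 89 23 3E F0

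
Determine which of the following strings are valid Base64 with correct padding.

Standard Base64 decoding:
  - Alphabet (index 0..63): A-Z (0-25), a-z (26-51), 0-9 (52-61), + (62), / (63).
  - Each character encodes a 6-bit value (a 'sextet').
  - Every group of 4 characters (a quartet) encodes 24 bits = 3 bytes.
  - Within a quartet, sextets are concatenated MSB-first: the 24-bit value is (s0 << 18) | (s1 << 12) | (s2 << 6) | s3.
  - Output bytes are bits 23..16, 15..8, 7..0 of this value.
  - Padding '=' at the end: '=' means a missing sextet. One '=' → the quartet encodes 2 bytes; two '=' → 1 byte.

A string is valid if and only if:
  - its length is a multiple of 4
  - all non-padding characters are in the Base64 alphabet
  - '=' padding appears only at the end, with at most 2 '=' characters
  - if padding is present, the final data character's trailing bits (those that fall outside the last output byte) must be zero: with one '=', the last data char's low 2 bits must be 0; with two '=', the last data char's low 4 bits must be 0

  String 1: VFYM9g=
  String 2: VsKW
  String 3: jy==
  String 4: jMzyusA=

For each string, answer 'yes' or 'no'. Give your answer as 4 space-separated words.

String 1: 'VFYM9g=' → invalid (len=7 not mult of 4)
String 2: 'VsKW' → valid
String 3: 'jy==' → invalid (bad trailing bits)
String 4: 'jMzyusA=' → valid

Answer: no yes no yes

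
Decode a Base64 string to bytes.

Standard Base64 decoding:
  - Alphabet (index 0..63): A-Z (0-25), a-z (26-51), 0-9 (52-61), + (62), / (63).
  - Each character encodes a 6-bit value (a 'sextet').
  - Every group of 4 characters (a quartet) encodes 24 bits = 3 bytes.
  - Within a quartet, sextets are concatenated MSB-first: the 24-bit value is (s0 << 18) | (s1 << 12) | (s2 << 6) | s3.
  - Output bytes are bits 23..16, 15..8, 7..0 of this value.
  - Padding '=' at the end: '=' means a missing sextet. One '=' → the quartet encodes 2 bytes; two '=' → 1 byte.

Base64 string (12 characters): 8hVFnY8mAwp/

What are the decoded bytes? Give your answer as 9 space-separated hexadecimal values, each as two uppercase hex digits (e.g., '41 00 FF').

After char 0 ('8'=60): chars_in_quartet=1 acc=0x3C bytes_emitted=0
After char 1 ('h'=33): chars_in_quartet=2 acc=0xF21 bytes_emitted=0
After char 2 ('V'=21): chars_in_quartet=3 acc=0x3C855 bytes_emitted=0
After char 3 ('F'=5): chars_in_quartet=4 acc=0xF21545 -> emit F2 15 45, reset; bytes_emitted=3
After char 4 ('n'=39): chars_in_quartet=1 acc=0x27 bytes_emitted=3
After char 5 ('Y'=24): chars_in_quartet=2 acc=0x9D8 bytes_emitted=3
After char 6 ('8'=60): chars_in_quartet=3 acc=0x2763C bytes_emitted=3
After char 7 ('m'=38): chars_in_quartet=4 acc=0x9D8F26 -> emit 9D 8F 26, reset; bytes_emitted=6
After char 8 ('A'=0): chars_in_quartet=1 acc=0x0 bytes_emitted=6
After char 9 ('w'=48): chars_in_quartet=2 acc=0x30 bytes_emitted=6
After char 10 ('p'=41): chars_in_quartet=3 acc=0xC29 bytes_emitted=6
After char 11 ('/'=63): chars_in_quartet=4 acc=0x30A7F -> emit 03 0A 7F, reset; bytes_emitted=9

Answer: F2 15 45 9D 8F 26 03 0A 7F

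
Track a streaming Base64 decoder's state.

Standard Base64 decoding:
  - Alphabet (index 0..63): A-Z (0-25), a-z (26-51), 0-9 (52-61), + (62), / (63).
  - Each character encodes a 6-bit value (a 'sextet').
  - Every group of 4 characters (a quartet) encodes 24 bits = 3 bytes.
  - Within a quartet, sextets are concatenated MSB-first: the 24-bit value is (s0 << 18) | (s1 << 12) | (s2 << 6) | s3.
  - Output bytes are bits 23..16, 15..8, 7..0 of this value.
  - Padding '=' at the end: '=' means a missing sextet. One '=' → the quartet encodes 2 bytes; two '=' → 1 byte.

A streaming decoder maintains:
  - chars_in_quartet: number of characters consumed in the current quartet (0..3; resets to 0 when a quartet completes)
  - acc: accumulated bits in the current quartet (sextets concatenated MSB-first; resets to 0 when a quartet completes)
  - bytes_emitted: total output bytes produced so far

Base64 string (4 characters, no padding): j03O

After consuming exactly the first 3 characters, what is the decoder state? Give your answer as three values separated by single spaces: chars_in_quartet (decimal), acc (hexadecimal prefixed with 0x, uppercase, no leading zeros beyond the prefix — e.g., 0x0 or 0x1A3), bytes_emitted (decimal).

Answer: 3 0x23D37 0

Derivation:
After char 0 ('j'=35): chars_in_quartet=1 acc=0x23 bytes_emitted=0
After char 1 ('0'=52): chars_in_quartet=2 acc=0x8F4 bytes_emitted=0
After char 2 ('3'=55): chars_in_quartet=3 acc=0x23D37 bytes_emitted=0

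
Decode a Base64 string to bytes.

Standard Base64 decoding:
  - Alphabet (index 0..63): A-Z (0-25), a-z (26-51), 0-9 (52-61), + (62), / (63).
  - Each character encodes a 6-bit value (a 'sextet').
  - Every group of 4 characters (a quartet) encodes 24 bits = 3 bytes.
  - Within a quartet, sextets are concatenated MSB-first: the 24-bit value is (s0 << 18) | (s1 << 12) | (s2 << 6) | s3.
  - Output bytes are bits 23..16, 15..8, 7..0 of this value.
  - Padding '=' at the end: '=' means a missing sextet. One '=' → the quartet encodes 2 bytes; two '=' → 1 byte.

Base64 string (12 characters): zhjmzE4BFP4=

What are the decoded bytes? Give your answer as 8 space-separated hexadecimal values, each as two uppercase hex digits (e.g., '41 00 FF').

After char 0 ('z'=51): chars_in_quartet=1 acc=0x33 bytes_emitted=0
After char 1 ('h'=33): chars_in_quartet=2 acc=0xCE1 bytes_emitted=0
After char 2 ('j'=35): chars_in_quartet=3 acc=0x33863 bytes_emitted=0
After char 3 ('m'=38): chars_in_quartet=4 acc=0xCE18E6 -> emit CE 18 E6, reset; bytes_emitted=3
After char 4 ('z'=51): chars_in_quartet=1 acc=0x33 bytes_emitted=3
After char 5 ('E'=4): chars_in_quartet=2 acc=0xCC4 bytes_emitted=3
After char 6 ('4'=56): chars_in_quartet=3 acc=0x33138 bytes_emitted=3
After char 7 ('B'=1): chars_in_quartet=4 acc=0xCC4E01 -> emit CC 4E 01, reset; bytes_emitted=6
After char 8 ('F'=5): chars_in_quartet=1 acc=0x5 bytes_emitted=6
After char 9 ('P'=15): chars_in_quartet=2 acc=0x14F bytes_emitted=6
After char 10 ('4'=56): chars_in_quartet=3 acc=0x53F8 bytes_emitted=6
Padding '=': partial quartet acc=0x53F8 -> emit 14 FE; bytes_emitted=8

Answer: CE 18 E6 CC 4E 01 14 FE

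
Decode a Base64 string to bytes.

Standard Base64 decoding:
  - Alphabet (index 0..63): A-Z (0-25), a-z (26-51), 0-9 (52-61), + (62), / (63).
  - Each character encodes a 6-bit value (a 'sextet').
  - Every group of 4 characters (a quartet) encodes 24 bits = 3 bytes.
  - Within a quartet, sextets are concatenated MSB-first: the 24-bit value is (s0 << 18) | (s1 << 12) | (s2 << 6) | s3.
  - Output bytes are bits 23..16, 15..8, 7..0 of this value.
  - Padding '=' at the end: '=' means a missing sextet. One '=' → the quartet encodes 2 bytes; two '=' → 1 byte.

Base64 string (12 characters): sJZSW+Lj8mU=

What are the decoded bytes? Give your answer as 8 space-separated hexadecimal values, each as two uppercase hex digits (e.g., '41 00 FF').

Answer: B0 96 52 5B E2 E3 F2 65

Derivation:
After char 0 ('s'=44): chars_in_quartet=1 acc=0x2C bytes_emitted=0
After char 1 ('J'=9): chars_in_quartet=2 acc=0xB09 bytes_emitted=0
After char 2 ('Z'=25): chars_in_quartet=3 acc=0x2C259 bytes_emitted=0
After char 3 ('S'=18): chars_in_quartet=4 acc=0xB09652 -> emit B0 96 52, reset; bytes_emitted=3
After char 4 ('W'=22): chars_in_quartet=1 acc=0x16 bytes_emitted=3
After char 5 ('+'=62): chars_in_quartet=2 acc=0x5BE bytes_emitted=3
After char 6 ('L'=11): chars_in_quartet=3 acc=0x16F8B bytes_emitted=3
After char 7 ('j'=35): chars_in_quartet=4 acc=0x5BE2E3 -> emit 5B E2 E3, reset; bytes_emitted=6
After char 8 ('8'=60): chars_in_quartet=1 acc=0x3C bytes_emitted=6
After char 9 ('m'=38): chars_in_quartet=2 acc=0xF26 bytes_emitted=6
After char 10 ('U'=20): chars_in_quartet=3 acc=0x3C994 bytes_emitted=6
Padding '=': partial quartet acc=0x3C994 -> emit F2 65; bytes_emitted=8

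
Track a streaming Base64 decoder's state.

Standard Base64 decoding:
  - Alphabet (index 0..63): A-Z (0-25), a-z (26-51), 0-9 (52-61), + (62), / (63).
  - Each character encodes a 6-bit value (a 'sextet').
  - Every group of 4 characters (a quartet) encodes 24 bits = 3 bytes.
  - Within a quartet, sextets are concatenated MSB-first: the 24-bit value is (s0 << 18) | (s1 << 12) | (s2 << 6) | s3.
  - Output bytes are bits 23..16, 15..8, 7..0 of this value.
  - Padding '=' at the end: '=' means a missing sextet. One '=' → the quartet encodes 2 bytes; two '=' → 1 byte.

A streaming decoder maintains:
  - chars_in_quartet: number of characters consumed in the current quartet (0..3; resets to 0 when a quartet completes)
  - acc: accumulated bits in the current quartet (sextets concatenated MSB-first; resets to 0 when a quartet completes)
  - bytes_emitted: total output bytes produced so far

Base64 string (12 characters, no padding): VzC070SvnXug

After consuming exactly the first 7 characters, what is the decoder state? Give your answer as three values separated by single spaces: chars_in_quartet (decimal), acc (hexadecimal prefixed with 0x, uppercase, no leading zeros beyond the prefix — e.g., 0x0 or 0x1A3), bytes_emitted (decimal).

Answer: 3 0x3BD12 3

Derivation:
After char 0 ('V'=21): chars_in_quartet=1 acc=0x15 bytes_emitted=0
After char 1 ('z'=51): chars_in_quartet=2 acc=0x573 bytes_emitted=0
After char 2 ('C'=2): chars_in_quartet=3 acc=0x15CC2 bytes_emitted=0
After char 3 ('0'=52): chars_in_quartet=4 acc=0x5730B4 -> emit 57 30 B4, reset; bytes_emitted=3
After char 4 ('7'=59): chars_in_quartet=1 acc=0x3B bytes_emitted=3
After char 5 ('0'=52): chars_in_quartet=2 acc=0xEF4 bytes_emitted=3
After char 6 ('S'=18): chars_in_quartet=3 acc=0x3BD12 bytes_emitted=3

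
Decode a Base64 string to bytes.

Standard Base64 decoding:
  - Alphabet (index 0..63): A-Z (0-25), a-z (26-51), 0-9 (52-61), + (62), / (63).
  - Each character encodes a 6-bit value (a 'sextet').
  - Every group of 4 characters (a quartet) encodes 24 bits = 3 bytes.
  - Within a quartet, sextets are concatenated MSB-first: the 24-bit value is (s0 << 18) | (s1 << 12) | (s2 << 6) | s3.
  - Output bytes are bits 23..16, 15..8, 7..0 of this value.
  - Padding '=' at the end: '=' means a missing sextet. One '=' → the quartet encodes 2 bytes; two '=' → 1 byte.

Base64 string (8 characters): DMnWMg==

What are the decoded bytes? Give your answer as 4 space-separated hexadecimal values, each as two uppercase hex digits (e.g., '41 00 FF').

After char 0 ('D'=3): chars_in_quartet=1 acc=0x3 bytes_emitted=0
After char 1 ('M'=12): chars_in_quartet=2 acc=0xCC bytes_emitted=0
After char 2 ('n'=39): chars_in_quartet=3 acc=0x3327 bytes_emitted=0
After char 3 ('W'=22): chars_in_quartet=4 acc=0xCC9D6 -> emit 0C C9 D6, reset; bytes_emitted=3
After char 4 ('M'=12): chars_in_quartet=1 acc=0xC bytes_emitted=3
After char 5 ('g'=32): chars_in_quartet=2 acc=0x320 bytes_emitted=3
Padding '==': partial quartet acc=0x320 -> emit 32; bytes_emitted=4

Answer: 0C C9 D6 32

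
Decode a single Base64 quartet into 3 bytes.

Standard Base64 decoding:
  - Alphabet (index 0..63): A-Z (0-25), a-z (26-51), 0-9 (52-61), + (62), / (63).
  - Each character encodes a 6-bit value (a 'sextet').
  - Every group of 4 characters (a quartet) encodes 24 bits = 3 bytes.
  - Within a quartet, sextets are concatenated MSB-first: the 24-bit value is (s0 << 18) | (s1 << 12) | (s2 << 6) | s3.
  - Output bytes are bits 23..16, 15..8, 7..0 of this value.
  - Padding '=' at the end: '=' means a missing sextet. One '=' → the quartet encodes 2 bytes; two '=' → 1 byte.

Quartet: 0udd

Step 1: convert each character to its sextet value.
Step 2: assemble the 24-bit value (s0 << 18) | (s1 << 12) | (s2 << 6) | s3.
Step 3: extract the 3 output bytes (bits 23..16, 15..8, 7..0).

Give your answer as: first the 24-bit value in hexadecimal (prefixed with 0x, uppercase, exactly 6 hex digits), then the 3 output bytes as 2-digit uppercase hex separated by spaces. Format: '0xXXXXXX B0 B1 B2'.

Sextets: 0=52, u=46, d=29, d=29
24-bit: (52<<18) | (46<<12) | (29<<6) | 29
      = 0xD00000 | 0x02E000 | 0x000740 | 0x00001D
      = 0xD2E75D
Bytes: (v>>16)&0xFF=D2, (v>>8)&0xFF=E7, v&0xFF=5D

Answer: 0xD2E75D D2 E7 5D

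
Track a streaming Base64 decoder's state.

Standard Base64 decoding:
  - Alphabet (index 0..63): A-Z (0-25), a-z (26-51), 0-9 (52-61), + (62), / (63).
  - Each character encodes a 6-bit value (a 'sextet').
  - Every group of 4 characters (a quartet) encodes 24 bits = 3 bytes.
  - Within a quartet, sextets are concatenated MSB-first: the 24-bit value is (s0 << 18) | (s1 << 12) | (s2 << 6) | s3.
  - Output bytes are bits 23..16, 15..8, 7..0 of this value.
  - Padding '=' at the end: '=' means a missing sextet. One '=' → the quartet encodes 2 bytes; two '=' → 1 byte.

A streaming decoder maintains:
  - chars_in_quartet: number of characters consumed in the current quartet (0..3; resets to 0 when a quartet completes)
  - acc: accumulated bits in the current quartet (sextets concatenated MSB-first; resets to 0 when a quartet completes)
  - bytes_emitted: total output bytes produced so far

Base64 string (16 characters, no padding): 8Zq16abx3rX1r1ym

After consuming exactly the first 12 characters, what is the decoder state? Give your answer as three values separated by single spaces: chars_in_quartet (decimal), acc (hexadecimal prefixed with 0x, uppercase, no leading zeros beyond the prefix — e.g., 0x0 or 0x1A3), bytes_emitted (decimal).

After char 0 ('8'=60): chars_in_quartet=1 acc=0x3C bytes_emitted=0
After char 1 ('Z'=25): chars_in_quartet=2 acc=0xF19 bytes_emitted=0
After char 2 ('q'=42): chars_in_quartet=3 acc=0x3C66A bytes_emitted=0
After char 3 ('1'=53): chars_in_quartet=4 acc=0xF19AB5 -> emit F1 9A B5, reset; bytes_emitted=3
After char 4 ('6'=58): chars_in_quartet=1 acc=0x3A bytes_emitted=3
After char 5 ('a'=26): chars_in_quartet=2 acc=0xE9A bytes_emitted=3
After char 6 ('b'=27): chars_in_quartet=3 acc=0x3A69B bytes_emitted=3
After char 7 ('x'=49): chars_in_quartet=4 acc=0xE9A6F1 -> emit E9 A6 F1, reset; bytes_emitted=6
After char 8 ('3'=55): chars_in_quartet=1 acc=0x37 bytes_emitted=6
After char 9 ('r'=43): chars_in_quartet=2 acc=0xDEB bytes_emitted=6
After char 10 ('X'=23): chars_in_quartet=3 acc=0x37AD7 bytes_emitted=6
After char 11 ('1'=53): chars_in_quartet=4 acc=0xDEB5F5 -> emit DE B5 F5, reset; bytes_emitted=9

Answer: 0 0x0 9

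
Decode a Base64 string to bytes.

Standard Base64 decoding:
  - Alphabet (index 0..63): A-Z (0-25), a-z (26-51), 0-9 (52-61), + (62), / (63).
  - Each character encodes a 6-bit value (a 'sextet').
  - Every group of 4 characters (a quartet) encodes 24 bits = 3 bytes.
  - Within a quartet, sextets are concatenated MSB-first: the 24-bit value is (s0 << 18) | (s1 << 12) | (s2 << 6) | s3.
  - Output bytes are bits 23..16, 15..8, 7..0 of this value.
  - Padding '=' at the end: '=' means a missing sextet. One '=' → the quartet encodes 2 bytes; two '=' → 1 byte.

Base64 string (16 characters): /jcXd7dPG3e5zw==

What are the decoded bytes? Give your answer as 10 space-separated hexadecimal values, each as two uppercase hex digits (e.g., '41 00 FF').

After char 0 ('/'=63): chars_in_quartet=1 acc=0x3F bytes_emitted=0
After char 1 ('j'=35): chars_in_quartet=2 acc=0xFE3 bytes_emitted=0
After char 2 ('c'=28): chars_in_quartet=3 acc=0x3F8DC bytes_emitted=0
After char 3 ('X'=23): chars_in_quartet=4 acc=0xFE3717 -> emit FE 37 17, reset; bytes_emitted=3
After char 4 ('d'=29): chars_in_quartet=1 acc=0x1D bytes_emitted=3
After char 5 ('7'=59): chars_in_quartet=2 acc=0x77B bytes_emitted=3
After char 6 ('d'=29): chars_in_quartet=3 acc=0x1DEDD bytes_emitted=3
After char 7 ('P'=15): chars_in_quartet=4 acc=0x77B74F -> emit 77 B7 4F, reset; bytes_emitted=6
After char 8 ('G'=6): chars_in_quartet=1 acc=0x6 bytes_emitted=6
After char 9 ('3'=55): chars_in_quartet=2 acc=0x1B7 bytes_emitted=6
After char 10 ('e'=30): chars_in_quartet=3 acc=0x6DDE bytes_emitted=6
After char 11 ('5'=57): chars_in_quartet=4 acc=0x1B77B9 -> emit 1B 77 B9, reset; bytes_emitted=9
After char 12 ('z'=51): chars_in_quartet=1 acc=0x33 bytes_emitted=9
After char 13 ('w'=48): chars_in_quartet=2 acc=0xCF0 bytes_emitted=9
Padding '==': partial quartet acc=0xCF0 -> emit CF; bytes_emitted=10

Answer: FE 37 17 77 B7 4F 1B 77 B9 CF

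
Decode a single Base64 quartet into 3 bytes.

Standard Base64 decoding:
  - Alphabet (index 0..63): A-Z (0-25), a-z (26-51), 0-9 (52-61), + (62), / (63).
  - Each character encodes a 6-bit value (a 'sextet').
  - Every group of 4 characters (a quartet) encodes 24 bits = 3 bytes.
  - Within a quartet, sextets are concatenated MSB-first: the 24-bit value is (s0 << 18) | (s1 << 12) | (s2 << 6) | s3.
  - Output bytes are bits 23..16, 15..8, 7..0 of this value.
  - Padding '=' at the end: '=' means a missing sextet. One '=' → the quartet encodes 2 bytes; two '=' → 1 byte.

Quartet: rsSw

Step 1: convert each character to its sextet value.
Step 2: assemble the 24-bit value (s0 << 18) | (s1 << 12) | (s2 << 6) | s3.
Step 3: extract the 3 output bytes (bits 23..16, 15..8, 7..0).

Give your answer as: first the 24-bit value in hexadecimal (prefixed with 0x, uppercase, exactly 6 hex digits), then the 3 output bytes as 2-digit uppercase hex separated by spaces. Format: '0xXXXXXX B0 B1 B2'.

Sextets: r=43, s=44, S=18, w=48
24-bit: (43<<18) | (44<<12) | (18<<6) | 48
      = 0xAC0000 | 0x02C000 | 0x000480 | 0x000030
      = 0xAEC4B0
Bytes: (v>>16)&0xFF=AE, (v>>8)&0xFF=C4, v&0xFF=B0

Answer: 0xAEC4B0 AE C4 B0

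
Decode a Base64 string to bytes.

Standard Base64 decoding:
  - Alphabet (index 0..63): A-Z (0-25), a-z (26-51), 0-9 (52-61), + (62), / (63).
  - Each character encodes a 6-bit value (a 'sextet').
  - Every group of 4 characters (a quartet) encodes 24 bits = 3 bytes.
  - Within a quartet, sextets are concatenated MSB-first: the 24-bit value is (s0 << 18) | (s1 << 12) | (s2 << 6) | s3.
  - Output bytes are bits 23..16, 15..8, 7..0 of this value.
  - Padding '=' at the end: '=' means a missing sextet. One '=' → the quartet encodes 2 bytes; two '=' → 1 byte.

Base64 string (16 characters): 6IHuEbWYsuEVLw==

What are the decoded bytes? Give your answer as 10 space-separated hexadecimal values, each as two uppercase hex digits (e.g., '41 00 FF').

After char 0 ('6'=58): chars_in_quartet=1 acc=0x3A bytes_emitted=0
After char 1 ('I'=8): chars_in_quartet=2 acc=0xE88 bytes_emitted=0
After char 2 ('H'=7): chars_in_quartet=3 acc=0x3A207 bytes_emitted=0
After char 3 ('u'=46): chars_in_quartet=4 acc=0xE881EE -> emit E8 81 EE, reset; bytes_emitted=3
After char 4 ('E'=4): chars_in_quartet=1 acc=0x4 bytes_emitted=3
After char 5 ('b'=27): chars_in_quartet=2 acc=0x11B bytes_emitted=3
After char 6 ('W'=22): chars_in_quartet=3 acc=0x46D6 bytes_emitted=3
After char 7 ('Y'=24): chars_in_quartet=4 acc=0x11B598 -> emit 11 B5 98, reset; bytes_emitted=6
After char 8 ('s'=44): chars_in_quartet=1 acc=0x2C bytes_emitted=6
After char 9 ('u'=46): chars_in_quartet=2 acc=0xB2E bytes_emitted=6
After char 10 ('E'=4): chars_in_quartet=3 acc=0x2CB84 bytes_emitted=6
After char 11 ('V'=21): chars_in_quartet=4 acc=0xB2E115 -> emit B2 E1 15, reset; bytes_emitted=9
After char 12 ('L'=11): chars_in_quartet=1 acc=0xB bytes_emitted=9
After char 13 ('w'=48): chars_in_quartet=2 acc=0x2F0 bytes_emitted=9
Padding '==': partial quartet acc=0x2F0 -> emit 2F; bytes_emitted=10

Answer: E8 81 EE 11 B5 98 B2 E1 15 2F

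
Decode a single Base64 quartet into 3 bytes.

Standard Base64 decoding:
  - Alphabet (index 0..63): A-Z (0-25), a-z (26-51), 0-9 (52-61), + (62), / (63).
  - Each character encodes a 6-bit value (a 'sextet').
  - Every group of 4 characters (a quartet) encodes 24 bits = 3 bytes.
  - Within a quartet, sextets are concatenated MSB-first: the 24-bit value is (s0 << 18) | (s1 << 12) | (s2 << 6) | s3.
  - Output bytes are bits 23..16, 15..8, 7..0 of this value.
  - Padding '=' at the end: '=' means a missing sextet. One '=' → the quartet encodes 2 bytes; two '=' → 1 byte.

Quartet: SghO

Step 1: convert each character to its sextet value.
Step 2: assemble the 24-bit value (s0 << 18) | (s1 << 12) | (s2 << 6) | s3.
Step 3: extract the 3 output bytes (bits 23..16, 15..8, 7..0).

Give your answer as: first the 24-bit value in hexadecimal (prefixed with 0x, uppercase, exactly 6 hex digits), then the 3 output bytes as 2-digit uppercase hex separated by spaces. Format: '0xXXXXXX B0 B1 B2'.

Sextets: S=18, g=32, h=33, O=14
24-bit: (18<<18) | (32<<12) | (33<<6) | 14
      = 0x480000 | 0x020000 | 0x000840 | 0x00000E
      = 0x4A084E
Bytes: (v>>16)&0xFF=4A, (v>>8)&0xFF=08, v&0xFF=4E

Answer: 0x4A084E 4A 08 4E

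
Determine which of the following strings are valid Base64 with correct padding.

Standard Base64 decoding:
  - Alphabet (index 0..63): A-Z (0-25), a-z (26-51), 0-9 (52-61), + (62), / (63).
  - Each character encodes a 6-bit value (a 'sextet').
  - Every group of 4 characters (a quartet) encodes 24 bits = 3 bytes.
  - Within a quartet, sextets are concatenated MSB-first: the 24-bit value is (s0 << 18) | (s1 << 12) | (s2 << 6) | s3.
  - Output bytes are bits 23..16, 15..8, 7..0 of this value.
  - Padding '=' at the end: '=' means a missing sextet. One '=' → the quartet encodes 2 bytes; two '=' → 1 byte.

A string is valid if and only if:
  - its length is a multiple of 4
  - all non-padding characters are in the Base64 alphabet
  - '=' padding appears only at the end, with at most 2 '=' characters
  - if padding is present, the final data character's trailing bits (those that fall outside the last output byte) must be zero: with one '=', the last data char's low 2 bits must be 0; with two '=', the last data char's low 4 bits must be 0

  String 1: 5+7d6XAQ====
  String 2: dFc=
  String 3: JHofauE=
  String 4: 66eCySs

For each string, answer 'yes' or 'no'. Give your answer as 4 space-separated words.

String 1: '5+7d6XAQ====' → invalid (4 pad chars (max 2))
String 2: 'dFc=' → valid
String 3: 'JHofauE=' → valid
String 4: '66eCySs' → invalid (len=7 not mult of 4)

Answer: no yes yes no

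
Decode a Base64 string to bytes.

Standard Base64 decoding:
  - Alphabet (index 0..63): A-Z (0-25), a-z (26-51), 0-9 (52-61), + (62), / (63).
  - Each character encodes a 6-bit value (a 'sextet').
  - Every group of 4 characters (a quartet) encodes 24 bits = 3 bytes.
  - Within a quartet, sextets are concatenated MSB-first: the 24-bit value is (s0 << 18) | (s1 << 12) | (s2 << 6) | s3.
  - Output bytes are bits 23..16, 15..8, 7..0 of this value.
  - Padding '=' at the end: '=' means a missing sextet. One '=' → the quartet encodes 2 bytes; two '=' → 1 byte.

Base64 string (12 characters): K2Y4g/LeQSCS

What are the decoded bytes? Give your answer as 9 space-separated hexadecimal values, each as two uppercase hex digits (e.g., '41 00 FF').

After char 0 ('K'=10): chars_in_quartet=1 acc=0xA bytes_emitted=0
After char 1 ('2'=54): chars_in_quartet=2 acc=0x2B6 bytes_emitted=0
After char 2 ('Y'=24): chars_in_quartet=3 acc=0xAD98 bytes_emitted=0
After char 3 ('4'=56): chars_in_quartet=4 acc=0x2B6638 -> emit 2B 66 38, reset; bytes_emitted=3
After char 4 ('g'=32): chars_in_quartet=1 acc=0x20 bytes_emitted=3
After char 5 ('/'=63): chars_in_quartet=2 acc=0x83F bytes_emitted=3
After char 6 ('L'=11): chars_in_quartet=3 acc=0x20FCB bytes_emitted=3
After char 7 ('e'=30): chars_in_quartet=4 acc=0x83F2DE -> emit 83 F2 DE, reset; bytes_emitted=6
After char 8 ('Q'=16): chars_in_quartet=1 acc=0x10 bytes_emitted=6
After char 9 ('S'=18): chars_in_quartet=2 acc=0x412 bytes_emitted=6
After char 10 ('C'=2): chars_in_quartet=3 acc=0x10482 bytes_emitted=6
After char 11 ('S'=18): chars_in_quartet=4 acc=0x412092 -> emit 41 20 92, reset; bytes_emitted=9

Answer: 2B 66 38 83 F2 DE 41 20 92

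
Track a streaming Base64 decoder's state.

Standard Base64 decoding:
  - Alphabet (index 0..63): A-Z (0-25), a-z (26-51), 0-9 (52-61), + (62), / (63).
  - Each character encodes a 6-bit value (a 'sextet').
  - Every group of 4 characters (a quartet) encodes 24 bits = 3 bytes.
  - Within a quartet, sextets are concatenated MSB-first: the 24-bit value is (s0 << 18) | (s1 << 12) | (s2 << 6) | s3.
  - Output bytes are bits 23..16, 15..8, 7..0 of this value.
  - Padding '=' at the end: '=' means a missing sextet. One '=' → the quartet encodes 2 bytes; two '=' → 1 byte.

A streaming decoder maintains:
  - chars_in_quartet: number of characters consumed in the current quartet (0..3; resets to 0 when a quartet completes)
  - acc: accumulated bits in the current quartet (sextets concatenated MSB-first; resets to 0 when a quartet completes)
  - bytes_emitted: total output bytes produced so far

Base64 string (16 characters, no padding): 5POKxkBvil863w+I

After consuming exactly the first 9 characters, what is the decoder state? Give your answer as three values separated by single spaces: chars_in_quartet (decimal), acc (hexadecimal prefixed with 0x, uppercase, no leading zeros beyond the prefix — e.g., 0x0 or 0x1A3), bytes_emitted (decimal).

After char 0 ('5'=57): chars_in_quartet=1 acc=0x39 bytes_emitted=0
After char 1 ('P'=15): chars_in_quartet=2 acc=0xE4F bytes_emitted=0
After char 2 ('O'=14): chars_in_quartet=3 acc=0x393CE bytes_emitted=0
After char 3 ('K'=10): chars_in_quartet=4 acc=0xE4F38A -> emit E4 F3 8A, reset; bytes_emitted=3
After char 4 ('x'=49): chars_in_quartet=1 acc=0x31 bytes_emitted=3
After char 5 ('k'=36): chars_in_quartet=2 acc=0xC64 bytes_emitted=3
After char 6 ('B'=1): chars_in_quartet=3 acc=0x31901 bytes_emitted=3
After char 7 ('v'=47): chars_in_quartet=4 acc=0xC6406F -> emit C6 40 6F, reset; bytes_emitted=6
After char 8 ('i'=34): chars_in_quartet=1 acc=0x22 bytes_emitted=6

Answer: 1 0x22 6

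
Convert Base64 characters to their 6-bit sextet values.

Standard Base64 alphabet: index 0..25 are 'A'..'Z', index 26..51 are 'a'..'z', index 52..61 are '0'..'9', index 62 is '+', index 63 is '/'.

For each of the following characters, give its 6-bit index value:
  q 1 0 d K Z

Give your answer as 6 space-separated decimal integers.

Answer: 42 53 52 29 10 25

Derivation:
'q': a..z range, 26 + ord('q') − ord('a') = 42
'1': 0..9 range, 52 + ord('1') − ord('0') = 53
'0': 0..9 range, 52 + ord('0') − ord('0') = 52
'd': a..z range, 26 + ord('d') − ord('a') = 29
'K': A..Z range, ord('K') − ord('A') = 10
'Z': A..Z range, ord('Z') − ord('A') = 25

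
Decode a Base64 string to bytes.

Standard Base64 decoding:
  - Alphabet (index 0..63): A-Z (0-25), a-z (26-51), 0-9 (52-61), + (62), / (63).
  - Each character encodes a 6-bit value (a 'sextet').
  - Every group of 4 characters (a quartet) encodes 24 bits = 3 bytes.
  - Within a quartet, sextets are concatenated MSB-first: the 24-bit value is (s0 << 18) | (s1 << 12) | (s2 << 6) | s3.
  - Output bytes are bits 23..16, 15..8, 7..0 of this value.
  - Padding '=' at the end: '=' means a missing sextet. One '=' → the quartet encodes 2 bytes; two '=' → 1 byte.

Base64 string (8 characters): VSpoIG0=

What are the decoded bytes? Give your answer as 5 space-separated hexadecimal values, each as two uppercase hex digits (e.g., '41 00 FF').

After char 0 ('V'=21): chars_in_quartet=1 acc=0x15 bytes_emitted=0
After char 1 ('S'=18): chars_in_quartet=2 acc=0x552 bytes_emitted=0
After char 2 ('p'=41): chars_in_quartet=3 acc=0x154A9 bytes_emitted=0
After char 3 ('o'=40): chars_in_quartet=4 acc=0x552A68 -> emit 55 2A 68, reset; bytes_emitted=3
After char 4 ('I'=8): chars_in_quartet=1 acc=0x8 bytes_emitted=3
After char 5 ('G'=6): chars_in_quartet=2 acc=0x206 bytes_emitted=3
After char 6 ('0'=52): chars_in_quartet=3 acc=0x81B4 bytes_emitted=3
Padding '=': partial quartet acc=0x81B4 -> emit 20 6D; bytes_emitted=5

Answer: 55 2A 68 20 6D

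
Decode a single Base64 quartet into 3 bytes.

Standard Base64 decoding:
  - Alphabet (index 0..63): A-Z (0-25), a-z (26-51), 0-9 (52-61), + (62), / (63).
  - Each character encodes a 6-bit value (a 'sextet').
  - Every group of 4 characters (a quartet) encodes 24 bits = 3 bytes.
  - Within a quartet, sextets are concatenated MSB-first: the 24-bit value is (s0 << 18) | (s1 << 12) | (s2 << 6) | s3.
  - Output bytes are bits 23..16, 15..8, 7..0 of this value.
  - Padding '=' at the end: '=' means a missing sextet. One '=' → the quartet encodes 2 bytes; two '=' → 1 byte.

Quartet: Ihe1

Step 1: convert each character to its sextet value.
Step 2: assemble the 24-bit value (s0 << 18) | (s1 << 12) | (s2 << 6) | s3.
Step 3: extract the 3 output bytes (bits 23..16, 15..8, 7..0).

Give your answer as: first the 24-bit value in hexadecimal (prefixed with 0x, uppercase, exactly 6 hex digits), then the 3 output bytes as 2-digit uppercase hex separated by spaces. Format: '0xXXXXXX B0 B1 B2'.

Answer: 0x2217B5 22 17 B5

Derivation:
Sextets: I=8, h=33, e=30, 1=53
24-bit: (8<<18) | (33<<12) | (30<<6) | 53
      = 0x200000 | 0x021000 | 0x000780 | 0x000035
      = 0x2217B5
Bytes: (v>>16)&0xFF=22, (v>>8)&0xFF=17, v&0xFF=B5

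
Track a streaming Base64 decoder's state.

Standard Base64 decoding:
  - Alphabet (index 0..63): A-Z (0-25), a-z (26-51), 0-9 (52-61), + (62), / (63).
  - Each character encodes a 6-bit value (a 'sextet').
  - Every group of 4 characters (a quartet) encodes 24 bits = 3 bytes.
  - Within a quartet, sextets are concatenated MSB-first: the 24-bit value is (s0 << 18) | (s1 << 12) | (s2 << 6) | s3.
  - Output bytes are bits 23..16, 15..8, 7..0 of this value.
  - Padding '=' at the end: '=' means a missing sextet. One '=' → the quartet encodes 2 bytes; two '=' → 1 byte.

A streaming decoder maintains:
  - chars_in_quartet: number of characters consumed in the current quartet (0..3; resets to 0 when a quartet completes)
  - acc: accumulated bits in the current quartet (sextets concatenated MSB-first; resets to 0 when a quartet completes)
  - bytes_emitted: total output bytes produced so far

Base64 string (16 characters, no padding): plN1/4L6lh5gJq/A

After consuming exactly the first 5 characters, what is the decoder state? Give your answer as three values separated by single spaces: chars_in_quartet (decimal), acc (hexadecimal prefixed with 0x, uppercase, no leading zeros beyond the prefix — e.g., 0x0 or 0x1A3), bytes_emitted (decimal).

After char 0 ('p'=41): chars_in_quartet=1 acc=0x29 bytes_emitted=0
After char 1 ('l'=37): chars_in_quartet=2 acc=0xA65 bytes_emitted=0
After char 2 ('N'=13): chars_in_quartet=3 acc=0x2994D bytes_emitted=0
After char 3 ('1'=53): chars_in_quartet=4 acc=0xA65375 -> emit A6 53 75, reset; bytes_emitted=3
After char 4 ('/'=63): chars_in_quartet=1 acc=0x3F bytes_emitted=3

Answer: 1 0x3F 3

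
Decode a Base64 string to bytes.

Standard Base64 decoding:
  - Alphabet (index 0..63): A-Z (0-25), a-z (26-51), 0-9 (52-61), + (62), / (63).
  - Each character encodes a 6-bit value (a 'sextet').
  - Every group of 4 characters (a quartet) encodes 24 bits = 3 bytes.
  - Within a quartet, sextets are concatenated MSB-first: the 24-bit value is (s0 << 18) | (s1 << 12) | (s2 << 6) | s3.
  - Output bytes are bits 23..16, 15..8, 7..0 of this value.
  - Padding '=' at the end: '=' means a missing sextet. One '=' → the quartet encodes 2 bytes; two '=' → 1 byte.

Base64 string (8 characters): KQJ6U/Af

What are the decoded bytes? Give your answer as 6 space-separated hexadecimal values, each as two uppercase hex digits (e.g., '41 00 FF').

Answer: 29 02 7A 53 F0 1F

Derivation:
After char 0 ('K'=10): chars_in_quartet=1 acc=0xA bytes_emitted=0
After char 1 ('Q'=16): chars_in_quartet=2 acc=0x290 bytes_emitted=0
After char 2 ('J'=9): chars_in_quartet=3 acc=0xA409 bytes_emitted=0
After char 3 ('6'=58): chars_in_quartet=4 acc=0x29027A -> emit 29 02 7A, reset; bytes_emitted=3
After char 4 ('U'=20): chars_in_quartet=1 acc=0x14 bytes_emitted=3
After char 5 ('/'=63): chars_in_quartet=2 acc=0x53F bytes_emitted=3
After char 6 ('A'=0): chars_in_quartet=3 acc=0x14FC0 bytes_emitted=3
After char 7 ('f'=31): chars_in_quartet=4 acc=0x53F01F -> emit 53 F0 1F, reset; bytes_emitted=6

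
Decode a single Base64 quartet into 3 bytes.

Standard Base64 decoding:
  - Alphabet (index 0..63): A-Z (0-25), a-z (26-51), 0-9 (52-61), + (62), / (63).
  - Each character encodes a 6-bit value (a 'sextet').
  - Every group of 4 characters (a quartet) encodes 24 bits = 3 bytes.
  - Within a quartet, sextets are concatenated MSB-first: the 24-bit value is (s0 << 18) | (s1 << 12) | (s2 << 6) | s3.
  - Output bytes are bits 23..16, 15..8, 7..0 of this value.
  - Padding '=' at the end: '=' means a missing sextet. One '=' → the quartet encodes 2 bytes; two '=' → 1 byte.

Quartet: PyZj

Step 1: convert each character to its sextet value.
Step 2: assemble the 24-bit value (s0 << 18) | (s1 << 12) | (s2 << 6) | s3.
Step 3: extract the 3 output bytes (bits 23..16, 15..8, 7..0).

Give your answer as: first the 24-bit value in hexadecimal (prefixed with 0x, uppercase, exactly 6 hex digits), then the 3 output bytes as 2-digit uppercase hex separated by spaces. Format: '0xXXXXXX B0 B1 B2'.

Answer: 0x3F2663 3F 26 63

Derivation:
Sextets: P=15, y=50, Z=25, j=35
24-bit: (15<<18) | (50<<12) | (25<<6) | 35
      = 0x3C0000 | 0x032000 | 0x000640 | 0x000023
      = 0x3F2663
Bytes: (v>>16)&0xFF=3F, (v>>8)&0xFF=26, v&0xFF=63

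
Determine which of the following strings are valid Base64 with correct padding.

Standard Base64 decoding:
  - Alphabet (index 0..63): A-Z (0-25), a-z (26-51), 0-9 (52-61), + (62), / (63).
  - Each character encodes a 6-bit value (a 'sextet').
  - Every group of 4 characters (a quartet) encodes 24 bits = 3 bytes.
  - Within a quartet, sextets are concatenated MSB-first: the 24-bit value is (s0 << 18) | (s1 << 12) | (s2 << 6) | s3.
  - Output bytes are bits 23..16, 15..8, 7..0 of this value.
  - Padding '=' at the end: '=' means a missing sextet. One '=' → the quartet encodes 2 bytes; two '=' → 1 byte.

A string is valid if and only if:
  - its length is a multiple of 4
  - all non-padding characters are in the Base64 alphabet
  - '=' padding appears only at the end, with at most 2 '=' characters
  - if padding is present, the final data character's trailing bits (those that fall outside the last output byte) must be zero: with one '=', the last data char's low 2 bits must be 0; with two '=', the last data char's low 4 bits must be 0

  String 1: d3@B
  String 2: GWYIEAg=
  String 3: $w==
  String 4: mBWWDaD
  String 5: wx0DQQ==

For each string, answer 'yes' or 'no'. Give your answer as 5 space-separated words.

String 1: 'd3@B' → invalid (bad char(s): ['@'])
String 2: 'GWYIEAg=' → valid
String 3: '$w==' → invalid (bad char(s): ['$'])
String 4: 'mBWWDaD' → invalid (len=7 not mult of 4)
String 5: 'wx0DQQ==' → valid

Answer: no yes no no yes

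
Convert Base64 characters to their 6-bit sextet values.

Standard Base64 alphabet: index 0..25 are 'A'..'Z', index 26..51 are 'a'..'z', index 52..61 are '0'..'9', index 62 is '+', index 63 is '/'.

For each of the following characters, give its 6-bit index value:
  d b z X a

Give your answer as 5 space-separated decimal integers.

'd': a..z range, 26 + ord('d') − ord('a') = 29
'b': a..z range, 26 + ord('b') − ord('a') = 27
'z': a..z range, 26 + ord('z') − ord('a') = 51
'X': A..Z range, ord('X') − ord('A') = 23
'a': a..z range, 26 + ord('a') − ord('a') = 26

Answer: 29 27 51 23 26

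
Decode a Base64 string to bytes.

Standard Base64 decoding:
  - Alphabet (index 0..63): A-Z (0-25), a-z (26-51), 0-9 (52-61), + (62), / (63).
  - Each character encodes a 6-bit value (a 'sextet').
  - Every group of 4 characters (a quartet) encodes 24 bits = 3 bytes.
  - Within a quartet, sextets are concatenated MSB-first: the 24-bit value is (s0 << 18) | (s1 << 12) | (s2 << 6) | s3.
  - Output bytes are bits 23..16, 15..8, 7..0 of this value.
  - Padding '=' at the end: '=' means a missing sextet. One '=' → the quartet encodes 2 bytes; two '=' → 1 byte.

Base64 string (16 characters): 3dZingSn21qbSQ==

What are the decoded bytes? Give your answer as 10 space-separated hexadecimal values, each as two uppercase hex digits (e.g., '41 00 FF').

After char 0 ('3'=55): chars_in_quartet=1 acc=0x37 bytes_emitted=0
After char 1 ('d'=29): chars_in_quartet=2 acc=0xDDD bytes_emitted=0
After char 2 ('Z'=25): chars_in_quartet=3 acc=0x37759 bytes_emitted=0
After char 3 ('i'=34): chars_in_quartet=4 acc=0xDDD662 -> emit DD D6 62, reset; bytes_emitted=3
After char 4 ('n'=39): chars_in_quartet=1 acc=0x27 bytes_emitted=3
After char 5 ('g'=32): chars_in_quartet=2 acc=0x9E0 bytes_emitted=3
After char 6 ('S'=18): chars_in_quartet=3 acc=0x27812 bytes_emitted=3
After char 7 ('n'=39): chars_in_quartet=4 acc=0x9E04A7 -> emit 9E 04 A7, reset; bytes_emitted=6
After char 8 ('2'=54): chars_in_quartet=1 acc=0x36 bytes_emitted=6
After char 9 ('1'=53): chars_in_quartet=2 acc=0xDB5 bytes_emitted=6
After char 10 ('q'=42): chars_in_quartet=3 acc=0x36D6A bytes_emitted=6
After char 11 ('b'=27): chars_in_quartet=4 acc=0xDB5A9B -> emit DB 5A 9B, reset; bytes_emitted=9
After char 12 ('S'=18): chars_in_quartet=1 acc=0x12 bytes_emitted=9
After char 13 ('Q'=16): chars_in_quartet=2 acc=0x490 bytes_emitted=9
Padding '==': partial quartet acc=0x490 -> emit 49; bytes_emitted=10

Answer: DD D6 62 9E 04 A7 DB 5A 9B 49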